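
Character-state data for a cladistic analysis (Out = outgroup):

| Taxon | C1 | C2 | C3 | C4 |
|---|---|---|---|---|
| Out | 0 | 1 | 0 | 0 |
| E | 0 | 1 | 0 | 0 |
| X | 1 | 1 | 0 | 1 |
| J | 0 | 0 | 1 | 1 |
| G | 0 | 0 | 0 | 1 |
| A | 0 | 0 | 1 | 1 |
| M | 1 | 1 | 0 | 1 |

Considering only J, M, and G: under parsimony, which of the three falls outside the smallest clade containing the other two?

Character polarity is set by the outgroup: the derived state is whichever differs from the outgroup's state, so for C2 the derived state is '0', and for the remaining characters it is '1'.
C1 (derived state '1') is shared by M and X — a synapomorphy uniting that clade.
C2 (derived state '0') is shared by A, G, and J — a synapomorphy uniting that clade.
C3: derived state '1' in A and J only — synapomorphy for {A, J}.
C4: derived state '1' in A, G, J, M, and X only — synapomorphy for {A, G, J, M, X}.
Most parsimonious ingroup topology: (E,((X,M),((J,A),G))).
G and J share a more recent common ancestor with each other than either does with M, so M is the least closely related of the three.

M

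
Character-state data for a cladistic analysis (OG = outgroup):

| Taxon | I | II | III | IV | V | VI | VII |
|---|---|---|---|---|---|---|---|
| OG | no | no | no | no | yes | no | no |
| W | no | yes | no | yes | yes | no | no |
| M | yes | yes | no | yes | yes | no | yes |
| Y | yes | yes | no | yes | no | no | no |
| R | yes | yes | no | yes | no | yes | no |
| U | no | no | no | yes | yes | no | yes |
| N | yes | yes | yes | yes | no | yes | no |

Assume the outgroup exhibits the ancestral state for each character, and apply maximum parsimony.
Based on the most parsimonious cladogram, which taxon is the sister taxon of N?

Character polarity is set by the outgroup: the derived state is whichever differs from the outgroup's state, so for V the derived state is 'no', and for the remaining characters it is 'yes'.
I (derived state 'yes') is shared by M, N, R, and Y — a synapomorphy uniting that clade.
II (derived state 'yes') is shared by M, N, R, W, and Y — a synapomorphy uniting that clade.
III: derived state 'yes' in N only — an autapomorphy, so it tells us nothing about relationships among taxa.
IV (derived state 'yes') is shared by all ingroup taxa — unites the whole ingroup.
V: derived state 'no' in N, R, and Y only — synapomorphy for {N, R, Y}.
VI (derived state 'yes') is shared by N and R — a synapomorphy uniting that clade.
VII groups M and U, which is incompatible with the clades supported by the remaining characters; treating it as convergent (homoplasy) costs fewer steps than any alternative tree.
Most parsimonious ingroup topology: ((W,(M,(Y,(R,N)))),U).
N and R form a cherry on this tree, so they are sister taxa.

R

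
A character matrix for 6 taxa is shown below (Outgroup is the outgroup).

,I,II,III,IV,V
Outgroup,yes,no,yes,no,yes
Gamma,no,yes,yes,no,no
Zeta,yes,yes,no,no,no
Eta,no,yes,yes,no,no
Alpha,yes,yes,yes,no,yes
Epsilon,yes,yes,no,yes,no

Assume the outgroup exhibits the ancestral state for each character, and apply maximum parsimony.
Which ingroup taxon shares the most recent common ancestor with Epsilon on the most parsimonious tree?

Character polarity is set by the outgroup: the derived state is whichever differs from the outgroup's state, so for I, III, V the derived state is 'no', and for the remaining characters it is 'yes'.
I: derived state 'no' in Eta and Gamma only — synapomorphy for {Eta, Gamma}.
All ingroup taxa share the derived state 'yes' for II; it defines the ingroup but does not resolve relationships within it.
III: derived state 'no' in Epsilon and Zeta only — synapomorphy for {Epsilon, Zeta}.
IV (derived state 'yes') is unique to Epsilon (autapomorphy; uninformative for grouping).
V: derived state 'no' in Epsilon, Eta, Gamma, and Zeta only — synapomorphy for {Epsilon, Eta, Gamma, Zeta}.
Most parsimonious ingroup topology: (((Gamma,Eta),(Zeta,Epsilon)),Alpha).
Epsilon and Zeta form a cherry on this tree, so they are sister taxa.

Zeta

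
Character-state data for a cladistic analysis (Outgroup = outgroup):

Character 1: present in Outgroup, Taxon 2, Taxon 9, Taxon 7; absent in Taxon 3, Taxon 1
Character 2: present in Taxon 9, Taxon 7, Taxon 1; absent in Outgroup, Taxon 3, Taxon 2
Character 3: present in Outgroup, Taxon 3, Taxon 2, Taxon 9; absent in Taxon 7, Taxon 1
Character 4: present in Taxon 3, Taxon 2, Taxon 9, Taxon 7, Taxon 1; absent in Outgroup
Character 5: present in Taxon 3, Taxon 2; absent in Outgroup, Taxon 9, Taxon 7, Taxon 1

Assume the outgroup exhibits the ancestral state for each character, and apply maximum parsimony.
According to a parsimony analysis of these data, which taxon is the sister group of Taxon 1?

Taxon 7

Character polarity is set by the outgroup: the derived state is whichever differs from the outgroup's state, so for Character 1, Character 3 the derived state is 'absent', and for the remaining characters it is 'present'.
Character 1 (state 'absent') occurs in Taxon 1 and Taxon 3 but conflicts with the nesting implied by the other characters — most parsimoniously interpreted as homoplasy.
Character 2: derived state 'present' in Taxon 1, Taxon 7, and Taxon 9 only — synapomorphy for {Taxon 1, Taxon 7, Taxon 9}.
Only Taxon 1 and Taxon 7 show the derived state 'absent' for Character 3, supporting them as a clade.
All ingroup taxa share the derived state 'present' for Character 4; it defines the ingroup but does not resolve relationships within it.
Only Taxon 2 and Taxon 3 show the derived state 'present' for Character 5, supporting them as a clade.
Most parsimonious ingroup topology: ((Taxon 3,Taxon 2),(Taxon 9,(Taxon 7,Taxon 1))).
Taxon 1 and Taxon 7 form a cherry on this tree, so they are sister taxa.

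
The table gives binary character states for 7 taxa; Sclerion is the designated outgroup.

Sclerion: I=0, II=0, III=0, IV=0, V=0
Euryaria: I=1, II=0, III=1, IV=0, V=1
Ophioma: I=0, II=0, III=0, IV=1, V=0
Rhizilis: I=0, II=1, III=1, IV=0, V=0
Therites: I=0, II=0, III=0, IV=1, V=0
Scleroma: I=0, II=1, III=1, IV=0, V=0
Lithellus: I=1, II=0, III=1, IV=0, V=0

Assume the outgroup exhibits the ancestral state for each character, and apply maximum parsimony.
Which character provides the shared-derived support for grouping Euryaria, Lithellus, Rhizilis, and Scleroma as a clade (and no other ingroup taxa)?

The outgroup has state '0' for every character, so '1' is the derived state throughout.
I (derived state '1') is shared by Euryaria and Lithellus — a synapomorphy uniting that clade.
Only Rhizilis and Scleroma show the derived state '1' for II, supporting them as a clade.
III (derived state '1') is shared by Euryaria, Lithellus, Rhizilis, and Scleroma — a synapomorphy uniting that clade.
Only Ophioma and Therites show the derived state '1' for IV, supporting them as a clade.
V: derived state '1' in Euryaria only — an autapomorphy, so it tells us nothing about relationships among taxa.
Most parsimonious ingroup topology: ((Ophioma,Therites),((Lithellus,Euryaria),(Rhizilis,Scleroma))).
The clade {Euryaria, Lithellus, Rhizilis, Scleroma} is supported by III: its derived state '1' occurs in exactly those taxa and in no other taxon (including the outgroup).

III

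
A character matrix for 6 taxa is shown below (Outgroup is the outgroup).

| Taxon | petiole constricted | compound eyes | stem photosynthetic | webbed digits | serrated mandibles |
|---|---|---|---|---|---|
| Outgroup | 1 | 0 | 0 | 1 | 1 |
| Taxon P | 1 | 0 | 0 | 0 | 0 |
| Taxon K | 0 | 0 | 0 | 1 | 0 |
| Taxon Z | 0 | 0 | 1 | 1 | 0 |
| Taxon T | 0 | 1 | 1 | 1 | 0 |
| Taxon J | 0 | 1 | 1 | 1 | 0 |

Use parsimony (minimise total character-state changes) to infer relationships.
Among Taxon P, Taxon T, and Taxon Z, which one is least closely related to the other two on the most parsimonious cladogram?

Taxon P

Character polarity is set by the outgroup: the derived state is whichever differs from the outgroup's state, so for petiole constricted, webbed digits, serrated mandibles the derived state is '0', and for the remaining characters it is '1'.
petiole constricted: derived state '0' in Taxon J, Taxon K, Taxon T, and Taxon Z only — synapomorphy for {Taxon J, Taxon K, Taxon T, Taxon Z}.
compound eyes: derived state '1' in Taxon J and Taxon T only — synapomorphy for {Taxon J, Taxon T}.
Only Taxon J, Taxon T, and Taxon Z show the derived state '1' for stem photosynthetic, supporting them as a clade.
webbed digits (derived state '0') is unique to Taxon P (autapomorphy; uninformative for grouping).
All ingroup taxa share the derived state '0' for serrated mandibles; it defines the ingroup but does not resolve relationships within it.
Most parsimonious ingroup topology: (Taxon P,(Taxon K,(Taxon Z,(Taxon T,Taxon J)))).
Taxon T and Taxon Z share a more recent common ancestor with each other than either does with Taxon P, so Taxon P is the least closely related of the three.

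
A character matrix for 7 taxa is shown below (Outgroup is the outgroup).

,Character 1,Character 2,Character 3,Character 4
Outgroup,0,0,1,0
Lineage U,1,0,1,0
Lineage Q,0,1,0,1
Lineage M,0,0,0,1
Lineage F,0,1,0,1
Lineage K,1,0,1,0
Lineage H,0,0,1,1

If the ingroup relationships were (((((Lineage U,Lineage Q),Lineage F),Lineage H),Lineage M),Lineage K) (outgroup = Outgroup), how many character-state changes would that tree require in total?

Map each character onto (((((Lineage U,Lineage Q),Lineage F),Lineage H),Lineage M),Lineage K) (rooted by Outgroup) and count the minimum state changes it requires (Fitch parsimony):
Character 1: 2; Character 2: 2; Character 3: 3; Character 4: 2.
Total tree length = 9.

9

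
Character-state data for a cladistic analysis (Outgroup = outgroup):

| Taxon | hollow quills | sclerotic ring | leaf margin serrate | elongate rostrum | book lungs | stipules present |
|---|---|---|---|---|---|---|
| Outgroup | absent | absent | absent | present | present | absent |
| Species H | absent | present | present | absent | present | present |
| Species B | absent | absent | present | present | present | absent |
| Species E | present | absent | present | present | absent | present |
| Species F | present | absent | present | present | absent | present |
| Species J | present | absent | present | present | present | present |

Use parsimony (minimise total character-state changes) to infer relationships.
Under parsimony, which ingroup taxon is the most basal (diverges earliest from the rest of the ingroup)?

Character polarity is set by the outgroup: the derived state is whichever differs from the outgroup's state, so for elongate rostrum, book lungs the derived state is 'absent', and for the remaining characters it is 'present'.
Only Species E, Species F, and Species J show the derived state 'present' for hollow quills, supporting them as a clade.
sclerotic ring (derived state 'present') is unique to Species H (autapomorphy; uninformative for grouping).
leaf margin serrate (derived state 'present') is shared by all ingroup taxa — unites the whole ingroup.
elongate rostrum: derived state 'absent' in Species H only — an autapomorphy, so it tells us nothing about relationships among taxa.
book lungs (derived state 'absent') is shared by Species E and Species F — a synapomorphy uniting that clade.
stipules present (derived state 'present') is shared by Species E, Species F, Species H, and Species J — a synapomorphy uniting that clade.
Most parsimonious ingroup topology: (((Species J,(Species F,Species E)),Species H),Species B).
Species B is sister to the clade containing all other ingroup taxa, so it is the earliest-diverging (most basal) ingroup lineage.

Species B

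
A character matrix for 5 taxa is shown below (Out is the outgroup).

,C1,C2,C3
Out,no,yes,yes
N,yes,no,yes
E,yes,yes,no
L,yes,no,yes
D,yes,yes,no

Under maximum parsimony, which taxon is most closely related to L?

N

Character polarity is set by the outgroup: the derived state is whichever differs from the outgroup's state, so for C2, C3 the derived state is 'no', and for the remaining characters it is 'yes'.
C1 (derived state 'yes') is shared by all ingroup taxa — unites the whole ingroup.
Only L and N show the derived state 'no' for C2, supporting them as a clade.
C3 (derived state 'no') is shared by D and E — a synapomorphy uniting that clade.
Most parsimonious ingroup topology: ((N,L),(E,D)).
L and N form a cherry on this tree, so they are sister taxa.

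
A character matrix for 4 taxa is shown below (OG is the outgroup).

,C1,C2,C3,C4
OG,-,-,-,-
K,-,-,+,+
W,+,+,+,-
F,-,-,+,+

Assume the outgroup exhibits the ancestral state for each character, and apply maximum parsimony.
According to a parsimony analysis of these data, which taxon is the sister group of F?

K

The outgroup has state '-' for every character, so '+' is the derived state throughout.
C1 (derived state '+') is unique to W (autapomorphy; uninformative for grouping).
C2: derived state '+' in W only — an autapomorphy, so it tells us nothing about relationships among taxa.
All ingroup taxa share the derived state '+' for C3; it defines the ingroup but does not resolve relationships within it.
Only F and K show the derived state '+' for C4, supporting them as a clade.
Most parsimonious ingroup topology: ((K,F),W).
F and K form a cherry on this tree, so they are sister taxa.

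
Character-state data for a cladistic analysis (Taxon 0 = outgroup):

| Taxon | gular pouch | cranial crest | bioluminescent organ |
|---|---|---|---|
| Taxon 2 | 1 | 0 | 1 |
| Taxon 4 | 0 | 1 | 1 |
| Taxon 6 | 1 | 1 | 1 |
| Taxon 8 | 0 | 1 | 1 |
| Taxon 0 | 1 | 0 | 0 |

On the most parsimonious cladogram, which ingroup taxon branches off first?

Taxon 2

Character polarity is set by the outgroup: the derived state is whichever differs from the outgroup's state, so for gular pouch the derived state is '0', and for the remaining characters it is '1'.
Only Taxon 4 and Taxon 8 show the derived state '0' for gular pouch, supporting them as a clade.
Only Taxon 4, Taxon 6, and Taxon 8 show the derived state '1' for cranial crest, supporting them as a clade.
bioluminescent organ (derived state '1') is shared by all ingroup taxa — unites the whole ingroup.
Most parsimonious ingroup topology: (((Taxon 4,Taxon 8),Taxon 6),Taxon 2).
Taxon 2 is sister to the clade containing all other ingroup taxa, so it is the earliest-diverging (most basal) ingroup lineage.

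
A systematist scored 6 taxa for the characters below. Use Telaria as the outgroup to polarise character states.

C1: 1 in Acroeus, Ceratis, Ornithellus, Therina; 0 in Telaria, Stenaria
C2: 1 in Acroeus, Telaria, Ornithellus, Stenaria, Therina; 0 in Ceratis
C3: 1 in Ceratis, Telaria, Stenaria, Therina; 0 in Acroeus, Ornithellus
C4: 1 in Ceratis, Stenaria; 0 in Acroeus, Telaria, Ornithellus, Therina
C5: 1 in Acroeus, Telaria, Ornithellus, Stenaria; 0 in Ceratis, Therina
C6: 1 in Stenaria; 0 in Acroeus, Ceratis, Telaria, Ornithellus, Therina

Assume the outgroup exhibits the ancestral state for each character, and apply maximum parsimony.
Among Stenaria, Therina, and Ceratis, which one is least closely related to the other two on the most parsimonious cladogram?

Stenaria

Character polarity is set by the outgroup: the derived state is whichever differs from the outgroup's state, so for C2, C3, C5 the derived state is '0', and for the remaining characters it is '1'.
Only Acroeus, Ceratis, Ornithellus, and Therina show the derived state '1' for C1, supporting them as a clade.
C2 (derived state '0') is unique to Ceratis (autapomorphy; uninformative for grouping).
C3 (derived state '0') is shared by Acroeus and Ornithellus — a synapomorphy uniting that clade.
C4 (state '1') occurs in Ceratis and Stenaria but conflicts with the nesting implied by the other characters — most parsimoniously interpreted as homoplasy.
Only Ceratis and Therina show the derived state '0' for C5, supporting them as a clade.
C6: derived state '1' in Stenaria only — an autapomorphy, so it tells us nothing about relationships among taxa.
Most parsimonious ingroup topology: (((Ornithellus,Acroeus),(Therina,Ceratis)),Stenaria).
Ceratis and Therina share a more recent common ancestor with each other than either does with Stenaria, so Stenaria is the least closely related of the three.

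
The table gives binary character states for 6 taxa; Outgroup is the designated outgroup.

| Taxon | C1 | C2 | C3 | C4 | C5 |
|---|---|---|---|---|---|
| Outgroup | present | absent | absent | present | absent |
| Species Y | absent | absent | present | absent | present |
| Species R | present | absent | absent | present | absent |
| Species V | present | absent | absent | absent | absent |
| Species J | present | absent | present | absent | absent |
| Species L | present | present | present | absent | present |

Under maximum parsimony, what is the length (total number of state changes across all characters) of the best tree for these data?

Character polarity is set by the outgroup: the derived state is whichever differs from the outgroup's state, so for C1, C4 the derived state is 'absent', and for the remaining characters it is 'present'.
C1: derived state 'absent' in Species Y only — an autapomorphy, so it tells us nothing about relationships among taxa.
C2: derived state 'present' in Species L only — an autapomorphy, so it tells us nothing about relationships among taxa.
Only Species J, Species L, and Species Y show the derived state 'present' for C3, supporting them as a clade.
C4 (derived state 'absent') is shared by Species J, Species L, Species V, and Species Y — a synapomorphy uniting that clade.
Only Species L and Species Y show the derived state 'present' for C5, supporting them as a clade.
Most parsimonious ingroup topology: ((((Species Y,Species L),Species J),Species V),Species R).
Changes per character on this tree: C1: 1; C2: 1; C3: 1; C4: 1; C5: 1.
Total = 5.

5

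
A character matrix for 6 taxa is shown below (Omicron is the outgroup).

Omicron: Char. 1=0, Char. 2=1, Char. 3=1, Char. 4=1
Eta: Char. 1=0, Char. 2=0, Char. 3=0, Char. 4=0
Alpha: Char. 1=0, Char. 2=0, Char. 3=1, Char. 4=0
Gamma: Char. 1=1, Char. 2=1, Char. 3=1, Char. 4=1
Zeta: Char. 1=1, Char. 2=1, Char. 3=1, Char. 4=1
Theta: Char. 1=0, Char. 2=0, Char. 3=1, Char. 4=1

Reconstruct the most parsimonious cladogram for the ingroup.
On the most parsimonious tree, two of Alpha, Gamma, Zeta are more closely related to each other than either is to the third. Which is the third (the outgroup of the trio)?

Alpha

Character polarity is set by the outgroup: the derived state is whichever differs from the outgroup's state, so for Char. 2, Char. 3, Char. 4 the derived state is '0', and for the remaining characters it is '1'.
Only Gamma and Zeta show the derived state '1' for Char. 1, supporting them as a clade.
Char. 2: derived state '0' in Alpha, Eta, and Theta only — synapomorphy for {Alpha, Eta, Theta}.
Char. 3 (derived state '0') is unique to Eta (autapomorphy; uninformative for grouping).
Char. 4 (derived state '0') is shared by Alpha and Eta — a synapomorphy uniting that clade.
Most parsimonious ingroup topology: (((Eta,Alpha),Theta),(Gamma,Zeta)).
Gamma and Zeta share a more recent common ancestor with each other than either does with Alpha, so Alpha is the least closely related of the three.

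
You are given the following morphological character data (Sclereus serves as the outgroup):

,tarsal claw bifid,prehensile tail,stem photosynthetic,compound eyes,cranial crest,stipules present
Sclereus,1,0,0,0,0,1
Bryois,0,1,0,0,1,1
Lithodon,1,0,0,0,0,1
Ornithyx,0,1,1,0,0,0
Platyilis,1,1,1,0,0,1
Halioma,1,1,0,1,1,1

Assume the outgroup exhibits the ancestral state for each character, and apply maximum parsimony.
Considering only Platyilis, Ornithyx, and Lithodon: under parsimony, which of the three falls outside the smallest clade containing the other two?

Lithodon

Character polarity is set by the outgroup: the derived state is whichever differs from the outgroup's state, so for tarsal claw bifid, stipules present the derived state is '0', and for the remaining characters it is '1'.
tarsal claw bifid (state '0') occurs in Bryois and Ornithyx but conflicts with the nesting implied by the other characters — most parsimoniously interpreted as homoplasy.
prehensile tail (derived state '1') is shared by Bryois, Halioma, Ornithyx, and Platyilis — a synapomorphy uniting that clade.
Only Ornithyx and Platyilis show the derived state '1' for stem photosynthetic, supporting them as a clade.
compound eyes: derived state '1' in Halioma only — an autapomorphy, so it tells us nothing about relationships among taxa.
Only Bryois and Halioma show the derived state '1' for cranial crest, supporting them as a clade.
stipules present: derived state '0' in Ornithyx only — an autapomorphy, so it tells us nothing about relationships among taxa.
Most parsimonious ingroup topology: (((Bryois,Halioma),(Ornithyx,Platyilis)),Lithodon).
Platyilis and Ornithyx share a more recent common ancestor with each other than either does with Lithodon, so Lithodon is the least closely related of the three.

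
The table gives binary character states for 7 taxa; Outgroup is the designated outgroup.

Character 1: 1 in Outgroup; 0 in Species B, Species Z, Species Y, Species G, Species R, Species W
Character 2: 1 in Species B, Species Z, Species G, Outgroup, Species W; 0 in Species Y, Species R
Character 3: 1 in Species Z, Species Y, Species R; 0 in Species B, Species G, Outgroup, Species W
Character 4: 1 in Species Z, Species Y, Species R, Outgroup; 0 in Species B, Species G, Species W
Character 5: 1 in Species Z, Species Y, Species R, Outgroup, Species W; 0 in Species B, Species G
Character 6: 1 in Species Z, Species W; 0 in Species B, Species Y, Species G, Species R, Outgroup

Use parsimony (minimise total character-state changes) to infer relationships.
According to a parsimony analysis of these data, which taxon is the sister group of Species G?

Character polarity is set by the outgroup: the derived state is whichever differs from the outgroup's state, so for Character 1, Character 2, Character 4, Character 5 the derived state is '0', and for the remaining characters it is '1'.
Character 1 (derived state '0') is shared by all ingroup taxa — unites the whole ingroup.
Character 2: derived state '0' in Species R and Species Y only — synapomorphy for {Species R, Species Y}.
Character 3: derived state '1' in Species R, Species Y, and Species Z only — synapomorphy for {Species R, Species Y, Species Z}.
Character 4: derived state '0' in Species B, Species G, and Species W only — synapomorphy for {Species B, Species G, Species W}.
Character 5 (derived state '0') is shared by Species B and Species G — a synapomorphy uniting that clade.
Character 6 groups Species W and Species Z, which is incompatible with the clades supported by the remaining characters; treating it as convergent (homoplasy) costs fewer steps than any alternative tree.
Most parsimonious ingroup topology: (((Species R,Species Y),Species Z),((Species B,Species G),Species W)).
Species G and Species B form a cherry on this tree, so they are sister taxa.

Species B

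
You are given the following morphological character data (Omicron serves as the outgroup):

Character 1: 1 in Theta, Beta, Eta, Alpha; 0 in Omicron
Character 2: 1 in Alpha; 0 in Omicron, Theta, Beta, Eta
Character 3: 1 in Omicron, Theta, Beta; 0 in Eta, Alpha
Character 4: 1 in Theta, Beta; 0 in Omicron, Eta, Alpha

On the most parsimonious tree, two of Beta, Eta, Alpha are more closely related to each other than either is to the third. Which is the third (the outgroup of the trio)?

Character polarity is set by the outgroup: the derived state is whichever differs from the outgroup's state, so for Character 3 the derived state is '0', and for the remaining characters it is '1'.
Character 1 (derived state '1') is shared by all ingroup taxa — unites the whole ingroup.
Character 2 (derived state '1') is unique to Alpha (autapomorphy; uninformative for grouping).
Only Alpha and Eta show the derived state '0' for Character 3, supporting them as a clade.
Character 4 (derived state '1') is shared by Beta and Theta — a synapomorphy uniting that clade.
Most parsimonious ingroup topology: ((Theta,Beta),(Eta,Alpha)).
Alpha and Eta share a more recent common ancestor with each other than either does with Beta, so Beta is the least closely related of the three.

Beta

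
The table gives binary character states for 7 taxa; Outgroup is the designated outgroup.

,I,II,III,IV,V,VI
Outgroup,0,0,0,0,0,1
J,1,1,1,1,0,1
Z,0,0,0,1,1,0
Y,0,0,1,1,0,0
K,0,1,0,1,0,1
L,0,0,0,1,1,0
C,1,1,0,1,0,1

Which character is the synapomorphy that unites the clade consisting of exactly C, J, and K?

Character polarity is set by the outgroup: the derived state is whichever differs from the outgroup's state, so for VI the derived state is '0', and for the remaining characters it is '1'.
I (derived state '1') is shared by C and J — a synapomorphy uniting that clade.
II: derived state '1' in C, J, and K only — synapomorphy for {C, J, K}.
III groups J and Y, which is incompatible with the clades supported by the remaining characters; treating it as convergent (homoplasy) costs fewer steps than any alternative tree.
All ingroup taxa share the derived state '1' for IV; it defines the ingroup but does not resolve relationships within it.
V: derived state '1' in L and Z only — synapomorphy for {L, Z}.
VI: derived state '0' in L, Y, and Z only — synapomorphy for {L, Y, Z}.
Most parsimonious ingroup topology: (((J,C),K),((Z,L),Y)).
The clade {C, J, K} is supported by II: its derived state '1' occurs in exactly those taxa and in no other taxon (including the outgroup).

II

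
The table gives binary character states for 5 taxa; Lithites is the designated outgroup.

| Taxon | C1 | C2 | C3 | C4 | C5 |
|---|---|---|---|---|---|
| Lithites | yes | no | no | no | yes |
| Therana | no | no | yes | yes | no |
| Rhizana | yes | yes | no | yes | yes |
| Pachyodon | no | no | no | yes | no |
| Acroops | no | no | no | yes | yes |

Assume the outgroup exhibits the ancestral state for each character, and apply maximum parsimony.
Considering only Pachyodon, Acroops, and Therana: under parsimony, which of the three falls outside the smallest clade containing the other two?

Character polarity is set by the outgroup: the derived state is whichever differs from the outgroup's state, so for C1, C5 the derived state is 'no', and for the remaining characters it is 'yes'.
C1: derived state 'no' in Acroops, Pachyodon, and Therana only — synapomorphy for {Acroops, Pachyodon, Therana}.
C2: derived state 'yes' in Rhizana only — an autapomorphy, so it tells us nothing about relationships among taxa.
C3 (derived state 'yes') is unique to Therana (autapomorphy; uninformative for grouping).
All ingroup taxa share the derived state 'yes' for C4; it defines the ingroup but does not resolve relationships within it.
Only Pachyodon and Therana show the derived state 'no' for C5, supporting them as a clade.
Most parsimonious ingroup topology: (((Therana,Pachyodon),Acroops),Rhizana).
Pachyodon and Therana share a more recent common ancestor with each other than either does with Acroops, so Acroops is the least closely related of the three.

Acroops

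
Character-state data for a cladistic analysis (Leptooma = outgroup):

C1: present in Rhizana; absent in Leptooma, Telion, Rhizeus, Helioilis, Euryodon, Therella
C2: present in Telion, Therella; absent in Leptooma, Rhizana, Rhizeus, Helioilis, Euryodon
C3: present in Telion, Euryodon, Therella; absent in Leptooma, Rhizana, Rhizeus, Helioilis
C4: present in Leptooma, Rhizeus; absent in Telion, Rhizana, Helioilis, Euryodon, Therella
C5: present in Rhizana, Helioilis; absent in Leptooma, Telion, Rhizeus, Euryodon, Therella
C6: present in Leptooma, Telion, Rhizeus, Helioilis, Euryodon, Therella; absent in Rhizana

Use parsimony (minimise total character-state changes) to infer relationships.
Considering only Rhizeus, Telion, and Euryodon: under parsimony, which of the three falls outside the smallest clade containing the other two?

Character polarity is set by the outgroup: the derived state is whichever differs from the outgroup's state, so for C4, C6 the derived state is 'absent', and for the remaining characters it is 'present'.
C1 (derived state 'present') is unique to Rhizana (autapomorphy; uninformative for grouping).
C2 (derived state 'present') is shared by Telion and Therella — a synapomorphy uniting that clade.
C3 (derived state 'present') is shared by Euryodon, Telion, and Therella — a synapomorphy uniting that clade.
Only Euryodon, Helioilis, Rhizana, Telion, and Therella show the derived state 'absent' for C4, supporting them as a clade.
Only Helioilis and Rhizana show the derived state 'present' for C5, supporting them as a clade.
C6 (derived state 'absent') is unique to Rhizana (autapomorphy; uninformative for grouping).
Most parsimonious ingroup topology: ((((Telion,Therella),Euryodon),(Rhizana,Helioilis)),Rhizeus).
Euryodon and Telion share a more recent common ancestor with each other than either does with Rhizeus, so Rhizeus is the least closely related of the three.

Rhizeus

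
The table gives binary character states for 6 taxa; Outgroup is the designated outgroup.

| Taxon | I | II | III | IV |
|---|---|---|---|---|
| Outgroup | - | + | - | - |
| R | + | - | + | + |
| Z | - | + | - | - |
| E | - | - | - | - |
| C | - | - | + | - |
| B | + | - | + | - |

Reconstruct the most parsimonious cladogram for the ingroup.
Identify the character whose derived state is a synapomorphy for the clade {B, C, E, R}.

Character polarity is set by the outgroup: the derived state is whichever differs from the outgroup's state, so for II the derived state is '-', and for the remaining characters it is '+'.
Only B and R show the derived state '+' for I, supporting them as a clade.
II (derived state '-') is shared by B, C, E, and R — a synapomorphy uniting that clade.
Only B, C, and R show the derived state '+' for III, supporting them as a clade.
IV: derived state '+' in R only — an autapomorphy, so it tells us nothing about relationships among taxa.
Most parsimonious ingroup topology: ((((R,B),C),E),Z).
The clade {B, C, E, R} is supported by II: its derived state '-' occurs in exactly those taxa and in no other taxon (including the outgroup).

II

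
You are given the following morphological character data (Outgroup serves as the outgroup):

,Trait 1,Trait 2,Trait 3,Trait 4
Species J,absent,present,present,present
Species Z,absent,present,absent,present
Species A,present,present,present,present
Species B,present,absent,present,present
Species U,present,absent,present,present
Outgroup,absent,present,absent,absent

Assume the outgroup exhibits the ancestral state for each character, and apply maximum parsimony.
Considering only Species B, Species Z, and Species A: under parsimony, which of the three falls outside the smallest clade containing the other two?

Character polarity is set by the outgroup: the derived state is whichever differs from the outgroup's state, so for Trait 2 the derived state is 'absent', and for the remaining characters it is 'present'.
Trait 1 (derived state 'present') is shared by Species A, Species B, and Species U — a synapomorphy uniting that clade.
Only Species B and Species U show the derived state 'absent' for Trait 2, supporting them as a clade.
Only Species A, Species B, Species J, and Species U show the derived state 'present' for Trait 3, supporting them as a clade.
All ingroup taxa share the derived state 'present' for Trait 4; it defines the ingroup but does not resolve relationships within it.
Most parsimonious ingroup topology: ((((Species U,Species B),Species A),Species J),Species Z).
Species A and Species B share a more recent common ancestor with each other than either does with Species Z, so Species Z is the least closely related of the three.

Species Z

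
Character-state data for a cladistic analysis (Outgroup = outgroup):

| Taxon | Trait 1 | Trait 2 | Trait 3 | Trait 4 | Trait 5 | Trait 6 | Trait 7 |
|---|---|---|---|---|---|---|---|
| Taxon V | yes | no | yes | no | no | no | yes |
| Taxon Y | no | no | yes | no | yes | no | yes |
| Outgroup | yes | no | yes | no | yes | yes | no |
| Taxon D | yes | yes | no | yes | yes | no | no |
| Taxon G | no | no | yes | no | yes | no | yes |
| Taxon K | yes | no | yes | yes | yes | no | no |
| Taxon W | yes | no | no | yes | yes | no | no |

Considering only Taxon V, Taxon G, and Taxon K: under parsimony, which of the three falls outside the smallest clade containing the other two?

Character polarity is set by the outgroup: the derived state is whichever differs from the outgroup's state, so for Trait 1, Trait 3, Trait 5, Trait 6 the derived state is 'no', and for the remaining characters it is 'yes'.
Trait 1 (derived state 'no') is shared by Taxon G and Taxon Y — a synapomorphy uniting that clade.
Trait 2 (derived state 'yes') is unique to Taxon D (autapomorphy; uninformative for grouping).
Trait 3: derived state 'no' in Taxon D and Taxon W only — synapomorphy for {Taxon D, Taxon W}.
Only Taxon D, Taxon K, and Taxon W show the derived state 'yes' for Trait 4, supporting them as a clade.
Trait 5 (derived state 'no') is unique to Taxon V (autapomorphy; uninformative for grouping).
All ingroup taxa share the derived state 'no' for Trait 6; it defines the ingroup but does not resolve relationships within it.
Trait 7 (derived state 'yes') is shared by Taxon G, Taxon V, and Taxon Y — a synapomorphy uniting that clade.
Most parsimonious ingroup topology: ((Taxon V,(Taxon G,Taxon Y)),((Taxon W,Taxon D),Taxon K)).
Taxon G and Taxon V share a more recent common ancestor with each other than either does with Taxon K, so Taxon K is the least closely related of the three.

Taxon K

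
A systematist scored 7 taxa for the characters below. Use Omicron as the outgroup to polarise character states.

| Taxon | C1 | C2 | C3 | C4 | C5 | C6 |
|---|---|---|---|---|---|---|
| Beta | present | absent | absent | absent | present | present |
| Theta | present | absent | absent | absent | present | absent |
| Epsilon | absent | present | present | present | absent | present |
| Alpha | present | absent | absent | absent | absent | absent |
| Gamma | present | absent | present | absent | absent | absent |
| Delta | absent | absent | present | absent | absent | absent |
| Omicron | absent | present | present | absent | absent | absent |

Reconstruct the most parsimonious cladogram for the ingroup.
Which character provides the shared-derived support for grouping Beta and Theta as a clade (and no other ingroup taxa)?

Character polarity is set by the outgroup: the derived state is whichever differs from the outgroup's state, so for C2, C3 the derived state is 'absent', and for the remaining characters it is 'present'.
C1 (derived state 'present') is shared by Alpha, Beta, Gamma, and Theta — a synapomorphy uniting that clade.
Only Alpha, Beta, Delta, Gamma, and Theta show the derived state 'absent' for C2, supporting them as a clade.
C3 (derived state 'absent') is shared by Alpha, Beta, and Theta — a synapomorphy uniting that clade.
C4: derived state 'present' in Epsilon only — an autapomorphy, so it tells us nothing about relationships among taxa.
Only Beta and Theta show the derived state 'present' for C5, supporting them as a clade.
C6 (state 'present') occurs in Beta and Epsilon but conflicts with the nesting implied by the other characters — most parsimoniously interpreted as homoplasy.
Most parsimonious ingroup topology: (((((Theta,Beta),Alpha),Gamma),Delta),Epsilon).
The clade {Beta, Theta} is supported by C5: its derived state 'present' occurs in exactly those taxa and in no other taxon (including the outgroup).

C5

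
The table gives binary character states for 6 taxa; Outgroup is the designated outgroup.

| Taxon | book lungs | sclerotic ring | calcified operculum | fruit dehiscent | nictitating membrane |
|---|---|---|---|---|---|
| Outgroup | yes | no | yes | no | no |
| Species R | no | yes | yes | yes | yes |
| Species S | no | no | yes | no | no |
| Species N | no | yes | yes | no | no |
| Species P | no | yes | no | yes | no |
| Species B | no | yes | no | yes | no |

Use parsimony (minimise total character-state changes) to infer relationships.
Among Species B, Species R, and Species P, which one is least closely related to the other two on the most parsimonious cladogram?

Character polarity is set by the outgroup: the derived state is whichever differs from the outgroup's state, so for book lungs, calcified operculum the derived state is 'no', and for the remaining characters it is 'yes'.
All ingroup taxa share the derived state 'no' for book lungs; it defines the ingroup but does not resolve relationships within it.
sclerotic ring: derived state 'yes' in Species B, Species N, Species P, and Species R only — synapomorphy for {Species B, Species N, Species P, Species R}.
calcified operculum (derived state 'no') is shared by Species B and Species P — a synapomorphy uniting that clade.
fruit dehiscent: derived state 'yes' in Species B, Species P, and Species R only — synapomorphy for {Species B, Species P, Species R}.
nictitating membrane: derived state 'yes' in Species R only — an autapomorphy, so it tells us nothing about relationships among taxa.
Most parsimonious ingroup topology: (((Species R,(Species P,Species B)),Species N),Species S).
Species P and Species B share a more recent common ancestor with each other than either does with Species R, so Species R is the least closely related of the three.

Species R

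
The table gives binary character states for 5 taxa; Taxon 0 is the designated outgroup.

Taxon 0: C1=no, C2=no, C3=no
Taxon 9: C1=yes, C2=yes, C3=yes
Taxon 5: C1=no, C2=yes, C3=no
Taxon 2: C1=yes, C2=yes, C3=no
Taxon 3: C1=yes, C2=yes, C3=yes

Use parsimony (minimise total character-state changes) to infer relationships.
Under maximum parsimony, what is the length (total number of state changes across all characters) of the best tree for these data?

The outgroup has state 'no' for every character, so 'yes' is the derived state throughout.
Only Taxon 2, Taxon 3, and Taxon 9 show the derived state 'yes' for C1, supporting them as a clade.
All ingroup taxa share the derived state 'yes' for C2; it defines the ingroup but does not resolve relationships within it.
C3: derived state 'yes' in Taxon 3 and Taxon 9 only — synapomorphy for {Taxon 3, Taxon 9}.
Most parsimonious ingroup topology: (((Taxon 9,Taxon 3),Taxon 2),Taxon 5).
Changes per character on this tree: C1: 1; C2: 1; C3: 1.
Total = 3.

3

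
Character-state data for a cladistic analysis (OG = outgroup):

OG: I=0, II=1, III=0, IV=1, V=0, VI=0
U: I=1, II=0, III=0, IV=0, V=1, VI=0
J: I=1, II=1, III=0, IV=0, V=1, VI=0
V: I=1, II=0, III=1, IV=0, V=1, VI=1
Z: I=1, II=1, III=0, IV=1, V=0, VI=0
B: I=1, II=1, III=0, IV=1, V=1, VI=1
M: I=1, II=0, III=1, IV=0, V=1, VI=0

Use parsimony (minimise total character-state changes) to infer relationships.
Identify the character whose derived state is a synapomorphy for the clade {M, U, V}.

Character polarity is set by the outgroup: the derived state is whichever differs from the outgroup's state, so for II, IV the derived state is '0', and for the remaining characters it is '1'.
I (derived state '1') is shared by all ingroup taxa — unites the whole ingroup.
II: derived state '0' in M, U, and V only — synapomorphy for {M, U, V}.
Only M and V show the derived state '1' for III, supporting them as a clade.
IV (derived state '0') is shared by J, M, U, and V — a synapomorphy uniting that clade.
Only B, J, M, U, and V show the derived state '1' for V, supporting them as a clade.
VI groups B and V, which is incompatible with the clades supported by the remaining characters; treating it as convergent (homoplasy) costs fewer steps than any alternative tree.
Most parsimonious ingroup topology: ((((U,(V,M)),J),B),Z).
The clade {M, U, V} is supported by II: its derived state '0' occurs in exactly those taxa and in no other taxon (including the outgroup).

II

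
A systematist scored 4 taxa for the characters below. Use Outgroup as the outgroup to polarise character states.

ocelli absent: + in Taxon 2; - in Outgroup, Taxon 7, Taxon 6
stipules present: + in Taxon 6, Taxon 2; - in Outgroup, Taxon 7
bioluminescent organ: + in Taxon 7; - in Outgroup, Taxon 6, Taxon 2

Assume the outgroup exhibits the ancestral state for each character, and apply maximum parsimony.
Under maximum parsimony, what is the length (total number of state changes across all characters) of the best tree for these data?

The outgroup has state '-' for every character, so '+' is the derived state throughout.
ocelli absent (derived state '+') is unique to Taxon 2 (autapomorphy; uninformative for grouping).
stipules present: derived state '+' in Taxon 2 and Taxon 6 only — synapomorphy for {Taxon 2, Taxon 6}.
bioluminescent organ (derived state '+') is unique to Taxon 7 (autapomorphy; uninformative for grouping).
Most parsimonious ingroup topology: (Taxon 7,(Taxon 6,Taxon 2)).
Changes per character on this tree: ocelli absent: 1; stipules present: 1; bioluminescent organ: 1.
Total = 3.

3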